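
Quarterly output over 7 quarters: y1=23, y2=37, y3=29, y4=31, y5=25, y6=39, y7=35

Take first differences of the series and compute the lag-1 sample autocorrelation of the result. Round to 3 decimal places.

First differences Δy: 14, -8, 2, -6, 14, -4
Mean of differences = 2.0000
Numerator Σ(Δy_t−Δȳ)(Δy_{t+1}−Δȳ) = -288.0000
Denominator Σ(Δy_t−Δȳ)² = 488.0000
r_1(Δy) = -288.0000 / 488.0000 = -0.590

-0.590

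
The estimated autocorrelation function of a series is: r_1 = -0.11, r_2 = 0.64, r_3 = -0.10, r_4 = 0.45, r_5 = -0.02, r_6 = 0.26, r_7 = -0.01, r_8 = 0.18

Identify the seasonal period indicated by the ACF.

The largest autocorrelation is r_2 = 0.64, with weaker echoes at lags 4 (0.45), 6 (0.26) and 8 (0.18); the remaining lags stay at or below -0.01.
The dominant spike at lag 2 indicates a seasonal period of 2.

2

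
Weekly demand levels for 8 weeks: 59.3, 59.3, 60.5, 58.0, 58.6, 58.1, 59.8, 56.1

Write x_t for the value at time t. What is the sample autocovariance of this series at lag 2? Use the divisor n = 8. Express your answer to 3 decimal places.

Mean x̄ = (59.3 + 59.3 + 60.5 + 58.0 + 58.6 + 58.1 + 59.8 + 56.1)/8 = 58.7125
Deviations: 0.5875, 0.5875, 1.7875, -0.7125, -0.1125, -0.6125, 1.0875, -2.6125
Σ_{t=1}^{6}(x_t−x̄)(x_{t+2}−x̄) = 2.3447
γ_2 = 2.3447 / 8 = 0.293

0.293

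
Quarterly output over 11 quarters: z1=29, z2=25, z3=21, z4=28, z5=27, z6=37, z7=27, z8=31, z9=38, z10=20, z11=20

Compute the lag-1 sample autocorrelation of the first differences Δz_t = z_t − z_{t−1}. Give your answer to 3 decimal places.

-0.411

First differences Δz: -4, -4, 7, -1, 10, -10, 4, 7, -18, 0
Mean of differences = -0.9000
Numerator Σ(Δz_t−Δz̄)(Δz_{t+1}−Δz̄) = -272.3100
Denominator Σ(Δz_t−Δz̄)² = 662.9000
r_1(Δz) = -272.3100 / 662.9000 = -0.411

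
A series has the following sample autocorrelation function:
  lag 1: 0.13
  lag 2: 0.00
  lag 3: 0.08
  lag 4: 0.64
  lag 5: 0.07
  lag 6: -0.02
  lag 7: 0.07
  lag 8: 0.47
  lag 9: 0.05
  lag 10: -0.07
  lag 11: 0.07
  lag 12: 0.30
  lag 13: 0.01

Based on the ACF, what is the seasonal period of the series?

The largest autocorrelation is r_4 = 0.64, with weaker echoes at lags 8 (0.47) and 12 (0.30); the remaining lags stay at or below 0.13.
The dominant spike at lag 4 indicates a seasonal period of 4.

4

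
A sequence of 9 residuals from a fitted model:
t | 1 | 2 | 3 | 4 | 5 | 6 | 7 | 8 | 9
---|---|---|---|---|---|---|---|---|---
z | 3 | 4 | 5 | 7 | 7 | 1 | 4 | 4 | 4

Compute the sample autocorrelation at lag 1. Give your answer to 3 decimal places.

Mean z̄ = (3 + 4 + 5 + 7 + 7 + 1 + 4 + 4 + 4)/9 = 4.3333
Numerator Σ_{t=1}^{8}(z_t−z̄)(z_{t+1}−z̄) = 1.5556
Denominator Σ(z_t−z̄)² = 28.0000
r_1 = 1.5556 / 28.0000 = 0.056

0.056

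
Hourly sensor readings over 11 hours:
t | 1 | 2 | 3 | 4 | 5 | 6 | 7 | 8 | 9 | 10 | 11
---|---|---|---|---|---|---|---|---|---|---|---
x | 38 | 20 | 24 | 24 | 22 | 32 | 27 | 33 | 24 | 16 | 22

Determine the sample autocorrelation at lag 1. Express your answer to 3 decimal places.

-0.043

Mean x̄ = (38 + 20 + 24 + 24 + 22 + 32 + 27 + 33 + 24 + 16 + 22)/11 = 25.6364
Numerator Σ_{t=1}^{10}(x_t−x̄)(x_{t+1}−x̄) = -17.4959
Denominator Σ(x_t−x̄)² = 408.5455
r_1 = -17.4959 / 408.5455 = -0.043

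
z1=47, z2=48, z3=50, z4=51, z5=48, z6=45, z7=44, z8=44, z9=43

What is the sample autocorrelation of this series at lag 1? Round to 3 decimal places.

Mean z̄ = (47 + 48 + 50 + 51 + 48 + 45 + 44 + 44 + 43)/9 = 46.6667
Numerator Σ_{t=1}^{8}(z_t−z̄)(z_{t+1}−z̄) = 44.2222
Denominator Σ(z_t−z̄)² = 64.0000
r_1 = 44.2222 / 64.0000 = 0.691

0.691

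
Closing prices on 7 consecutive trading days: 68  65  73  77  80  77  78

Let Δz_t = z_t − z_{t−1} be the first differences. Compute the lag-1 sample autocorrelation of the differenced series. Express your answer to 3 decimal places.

First differences Δz: -3, 8, 4, 3, -3, 1
Mean of differences = 1.6667
Numerator Σ(Δz_t−Δz̄)(Δz_{t+1}−Δz̄) = -14.7778
Denominator Σ(Δz_t−Δz̄)² = 91.3333
r_1(Δz) = -14.7778 / 91.3333 = -0.162

-0.162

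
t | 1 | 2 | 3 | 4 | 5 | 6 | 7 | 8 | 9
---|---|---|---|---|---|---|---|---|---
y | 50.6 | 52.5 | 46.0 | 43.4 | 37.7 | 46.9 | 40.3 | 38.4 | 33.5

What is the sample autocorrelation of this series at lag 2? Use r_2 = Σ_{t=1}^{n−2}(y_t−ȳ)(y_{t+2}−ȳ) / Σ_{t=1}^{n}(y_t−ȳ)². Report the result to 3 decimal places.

0.108

Mean ȳ = (50.6 + 52.5 + 46.0 + 43.4 + 37.7 + 46.9 + 40.3 + 38.4 + 33.5)/9 = 43.2556
Σ(y_t−ȳ)(y_{t+2}−ȳ) = (20.1564) + (1.3353) + (-15.2469) + (0.5264) + (16.4198) + (-17.6958) + (28.8331) = 34.3283
Denominator Σ(y_t−ȳ)² = 318.5822
r_2 = 34.3283 / 318.5822 = 0.108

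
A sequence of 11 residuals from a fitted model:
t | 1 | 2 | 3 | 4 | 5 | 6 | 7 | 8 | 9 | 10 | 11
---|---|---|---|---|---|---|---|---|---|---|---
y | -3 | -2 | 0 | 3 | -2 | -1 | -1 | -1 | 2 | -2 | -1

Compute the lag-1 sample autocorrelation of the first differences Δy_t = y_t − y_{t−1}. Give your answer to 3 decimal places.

First differences Δy: 1, 2, 3, -5, 1, 0, 0, 3, -4, 1
Mean of differences = 0.2000
Numerator Σ(Δy_t−Δȳ)(Δy_{t+1}−Δȳ) = -28.0400
Denominator Σ(Δy_t−Δȳ)² = 65.6000
r_1(Δy) = -28.0400 / 65.6000 = -0.427

-0.427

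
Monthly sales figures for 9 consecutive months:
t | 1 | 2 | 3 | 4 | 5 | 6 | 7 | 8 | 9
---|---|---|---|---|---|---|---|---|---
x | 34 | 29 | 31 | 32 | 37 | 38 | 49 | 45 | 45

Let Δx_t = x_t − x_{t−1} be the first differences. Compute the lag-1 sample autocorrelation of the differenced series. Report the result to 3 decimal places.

-0.309

First differences Δx: -5, 2, 1, 5, 1, 11, -4, 0
Mean of differences = 1.3750
Numerator Σ(Δx_t−Δx̄)(Δx_{t+1}−Δx̄) = -54.8906
Denominator Σ(Δx_t−Δx̄)² = 177.8750
r_1(Δx) = -54.8906 / 177.8750 = -0.309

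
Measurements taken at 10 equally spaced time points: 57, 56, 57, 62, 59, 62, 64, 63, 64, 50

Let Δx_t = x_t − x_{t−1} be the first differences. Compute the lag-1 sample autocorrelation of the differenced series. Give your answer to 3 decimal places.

First differences Δx: -1, 1, 5, -3, 3, 2, -1, 1, -14
Mean of differences = -0.7778
Numerator Σ(Δx_t−Δx̄)(Δx_{t+1}−Δx̄) = -25.3827
Denominator Σ(Δx_t−Δx̄)² = 241.5556
r_1(Δx) = -25.3827 / 241.5556 = -0.105

-0.105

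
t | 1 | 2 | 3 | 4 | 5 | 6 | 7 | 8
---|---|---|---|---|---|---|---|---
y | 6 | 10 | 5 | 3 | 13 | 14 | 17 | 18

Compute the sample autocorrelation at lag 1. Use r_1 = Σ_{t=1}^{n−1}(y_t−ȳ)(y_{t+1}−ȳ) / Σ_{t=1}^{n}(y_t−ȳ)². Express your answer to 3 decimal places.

Mean ȳ = (6 + 10 + 5 + 3 + 13 + 14 + 17 + 18)/8 = 10.7500
Σ(y_t−ȳ)(y_{t+1}−ȳ) = (3.5625) + (4.3125) + (44.5625) + (-17.4375) + (7.3125) + (20.3125) + (45.3125) = 107.9375
Denominator Σ(y_t−ȳ)² = 223.5000
r_1 = 107.9375 / 223.5000 = 0.483

0.483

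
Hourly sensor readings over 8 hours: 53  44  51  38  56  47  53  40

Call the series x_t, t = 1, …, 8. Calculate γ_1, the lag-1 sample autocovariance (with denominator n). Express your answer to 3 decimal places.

Mean x̄ = (53 + 44 + 51 + 38 + 56 + 47 + 53 + 40)/8 = 47.7500
Σ_{t=1}^{7}(x_t−x̄)(x_{t+1}−x̄) = -194.8125
γ_1 = -194.8125 / 8 = -24.352

-24.352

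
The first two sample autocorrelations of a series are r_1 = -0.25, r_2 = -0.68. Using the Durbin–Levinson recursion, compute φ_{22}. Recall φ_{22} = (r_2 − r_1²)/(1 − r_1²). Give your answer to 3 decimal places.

-0.792

φ_{22} = (r_2 − r_1²) / (1 − r_1²)
r_1² = (-0.25)² = 0.0625
Numerator = -0.68 − 0.0625 = -0.7425; denominator = 1 − 0.0625 = 0.9375
φ_{22} = -0.7425 / 0.9375 = -0.792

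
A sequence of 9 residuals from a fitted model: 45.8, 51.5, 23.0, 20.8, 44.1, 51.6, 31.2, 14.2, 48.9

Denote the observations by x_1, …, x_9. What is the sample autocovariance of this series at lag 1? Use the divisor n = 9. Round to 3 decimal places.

-9.837

Mean x̄ = (45.8 + 51.5 + 23.0 + 20.8 + 44.1 + 51.6 + 31.2 + 14.2 + 48.9)/9 = 36.7889
Σ_{t=1}^{8}(x_t−x̄)(x_{t+1}−x̄) = -88.5357
γ_1 = -88.5357 / 9 = -9.837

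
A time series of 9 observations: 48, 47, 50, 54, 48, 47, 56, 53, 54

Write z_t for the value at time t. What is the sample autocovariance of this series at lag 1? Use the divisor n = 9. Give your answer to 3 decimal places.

Mean z̄ = (48 + 47 + 50 + 54 + 48 + 47 + 56 + 53 + 54)/9 = 50.7778
Σ_{t=1}^{8}(z_t−z̄)(z_{t+1}−z̄) = 11.5062
γ_1 = 11.5062 / 9 = 1.278

1.278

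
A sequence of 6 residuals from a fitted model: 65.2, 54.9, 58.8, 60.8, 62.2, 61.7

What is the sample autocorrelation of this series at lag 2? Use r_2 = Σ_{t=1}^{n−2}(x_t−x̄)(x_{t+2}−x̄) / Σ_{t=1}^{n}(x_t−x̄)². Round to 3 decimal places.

-0.199

Mean x̄ = (65.2 + 54.9 + 58.8 + 60.8 + 62.2 + 61.7)/6 = 60.6000
Deviations from mean: 4.6000, -5.7000, -1.8000, 0.2000, 1.6000, 1.1000
Σ(x_t−x̄)(x_{t+2}−x̄) = (-8.2800) + (-1.1400) + (-2.8800) + (0.2200) = -12.0800
Denominator Σ(x_t−x̄)² = 60.7000
r_2 = -12.0800 / 60.7000 = -0.199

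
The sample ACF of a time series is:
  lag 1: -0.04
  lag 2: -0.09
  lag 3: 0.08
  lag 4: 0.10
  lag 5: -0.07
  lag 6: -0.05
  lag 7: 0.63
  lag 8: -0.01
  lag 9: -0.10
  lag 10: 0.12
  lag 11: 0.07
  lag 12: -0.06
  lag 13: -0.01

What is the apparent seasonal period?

7

The largest autocorrelation is r_7 = 0.63; the remaining lags stay at or below 0.12.
The dominant spike at lag 7 indicates a seasonal period of 7.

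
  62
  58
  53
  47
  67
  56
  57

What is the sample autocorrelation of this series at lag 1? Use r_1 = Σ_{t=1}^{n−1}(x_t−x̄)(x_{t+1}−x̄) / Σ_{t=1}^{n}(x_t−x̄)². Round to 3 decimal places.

Mean x̄ = (62 + 58 + 53 + 47 + 67 + 56 + 57)/7 = 57.1429
Deviations from mean: 4.8571, 0.8571, -4.1429, -10.1429, 9.8571, -1.1429, -0.1429
Σ(x_t−x̄)(x_{t+1}−x̄) = (4.1633) + (-3.5510) + (42.0204) + (-99.9796) + (-11.2653) + (0.1633) = -68.4490
Denominator Σ(x_t−x̄)² = 242.8571
r_1 = -68.4490 / 242.8571 = -0.282

-0.282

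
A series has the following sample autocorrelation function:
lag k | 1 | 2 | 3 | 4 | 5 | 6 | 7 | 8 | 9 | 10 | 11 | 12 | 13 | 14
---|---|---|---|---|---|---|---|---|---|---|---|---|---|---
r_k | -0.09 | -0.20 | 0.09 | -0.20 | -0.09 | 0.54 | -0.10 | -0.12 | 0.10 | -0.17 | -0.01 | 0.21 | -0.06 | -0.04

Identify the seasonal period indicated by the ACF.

6

The largest autocorrelation is r_6 = 0.54, with a weaker echo at lag 12 (0.21); the remaining lags stay at or below 0.10.
The dominant spike at lag 6 indicates a seasonal period of 6.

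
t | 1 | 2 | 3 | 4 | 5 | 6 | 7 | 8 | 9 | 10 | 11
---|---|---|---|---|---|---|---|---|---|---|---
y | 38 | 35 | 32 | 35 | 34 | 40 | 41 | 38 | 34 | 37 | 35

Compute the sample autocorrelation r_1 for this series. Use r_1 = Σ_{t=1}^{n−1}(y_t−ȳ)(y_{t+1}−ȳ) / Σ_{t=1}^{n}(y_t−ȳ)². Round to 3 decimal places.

0.294

Mean ȳ = (38 + 35 + 32 + 35 + 34 + 40 + 41 + 38 + 34 + 37 + 35)/11 = 36.2727
Numerator Σ_{t=1}^{10}(y_t−ȳ)(y_{t+1}−ȳ) = 22.3802
Denominator Σ(y_t−ȳ)² = 76.1818
r_1 = 22.3802 / 76.1818 = 0.294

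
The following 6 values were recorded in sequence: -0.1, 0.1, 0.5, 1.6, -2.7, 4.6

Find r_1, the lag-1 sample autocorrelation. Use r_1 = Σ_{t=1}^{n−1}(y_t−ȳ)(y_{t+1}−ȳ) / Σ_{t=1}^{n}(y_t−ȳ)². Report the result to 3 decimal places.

-0.560

Mean ȳ = (-0.1 + 0.1 + 0.5 + 1.6 − 2.7 + 4.6)/6 = 0.6667
Deviations from mean: -0.7667, -0.5667, -0.1667, 0.9333, -3.3667, 3.9333
Σ(y_t−ȳ)(y_{t+1}−ȳ) = (0.4344) + (0.0944) + (-0.1556) + (-3.1422) + (-13.2422) = -16.0111
Denominator Σ(y_t−ȳ)² = 28.6133
r_1 = -16.0111 / 28.6133 = -0.560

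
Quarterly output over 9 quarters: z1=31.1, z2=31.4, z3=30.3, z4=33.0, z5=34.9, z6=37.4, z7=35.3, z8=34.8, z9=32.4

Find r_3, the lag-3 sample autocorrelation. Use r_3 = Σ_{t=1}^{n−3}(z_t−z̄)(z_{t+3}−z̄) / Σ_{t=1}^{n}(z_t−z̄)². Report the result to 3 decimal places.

-0.391

Mean z̄ = (31.1 + 31.4 + 30.3 + 33.0 + 34.9 + 37.4 + 35.3 + 34.8 + 32.4)/9 = 33.4000
Σ(z_t−z̄)(z_{t+3}−z̄) = (0.9200) + (-3.0000) + (-12.4000) + (-0.7600) + (2.1000) + (-4.0000) = -17.1400
Denominator Σ(z_t−z̄)² = 43.8800
r_3 = -17.1400 / 43.8800 = -0.391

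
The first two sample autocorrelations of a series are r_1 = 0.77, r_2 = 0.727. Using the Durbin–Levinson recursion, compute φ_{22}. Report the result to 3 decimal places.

φ_{22} = (r_2 − r_1²) / (1 − r_1²)
r_1² = (0.77)² = 0.5929
Numerator = 0.727 − 0.5929 = 0.1341; denominator = 1 − 0.5929 = 0.4071
φ_{22} = 0.1341 / 0.4071 = 0.329

0.329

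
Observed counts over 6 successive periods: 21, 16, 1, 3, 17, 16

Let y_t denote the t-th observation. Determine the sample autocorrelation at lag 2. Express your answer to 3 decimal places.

-0.647

Mean ȳ = (21 + 16 + 1 + 3 + 17 + 16)/6 = 12.3333
Numerator Σ_{t=1}^{4}(y_t−ȳ)(y_{t+2}−ȳ) = -219.5556
Denominator Σ(y_t−ȳ)² = 339.3333
r_2 = -219.5556 / 339.3333 = -0.647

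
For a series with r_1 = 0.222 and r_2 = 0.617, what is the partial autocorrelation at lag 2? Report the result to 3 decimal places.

0.597

φ_{22} = (r_2 − r_1²) / (1 − r_1²)
r_1² = (0.222)² = 0.049284
Numerator = 0.617 − 0.0493 = 0.5677; denominator = 1 − 0.0493 = 0.9507
φ_{22} = 0.5677 / 0.9507 = 0.597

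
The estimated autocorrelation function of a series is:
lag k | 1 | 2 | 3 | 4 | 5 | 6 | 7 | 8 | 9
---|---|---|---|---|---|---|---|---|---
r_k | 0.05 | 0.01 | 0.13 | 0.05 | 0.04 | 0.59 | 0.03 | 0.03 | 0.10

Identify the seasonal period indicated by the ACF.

6

The largest autocorrelation is r_6 = 0.59; the remaining lags stay at or below 0.13.
The dominant spike at lag 6 indicates a seasonal period of 6.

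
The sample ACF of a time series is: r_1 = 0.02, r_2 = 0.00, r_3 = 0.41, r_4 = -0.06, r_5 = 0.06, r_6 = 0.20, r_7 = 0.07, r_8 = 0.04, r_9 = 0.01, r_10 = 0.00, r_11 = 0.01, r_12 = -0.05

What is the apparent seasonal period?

3

The largest autocorrelation is r_3 = 0.41, with a weaker echo at lag 6 (0.20); the remaining lags stay at or below 0.07.
The dominant spike at lag 3 indicates a seasonal period of 3.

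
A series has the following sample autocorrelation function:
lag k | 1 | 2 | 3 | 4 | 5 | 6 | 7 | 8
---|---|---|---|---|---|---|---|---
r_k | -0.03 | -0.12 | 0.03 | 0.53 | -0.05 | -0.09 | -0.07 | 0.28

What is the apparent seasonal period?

The largest autocorrelation is r_4 = 0.53, with a weaker echo at lag 8 (0.28); the remaining lags stay at or below 0.03.
The dominant spike at lag 4 indicates a seasonal period of 4.

4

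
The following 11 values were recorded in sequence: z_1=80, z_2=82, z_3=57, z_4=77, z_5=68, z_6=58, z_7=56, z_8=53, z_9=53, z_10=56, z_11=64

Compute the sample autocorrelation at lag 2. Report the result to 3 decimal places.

Mean z̄ = (80 + 82 + 57 + 77 + 68 + 58 + 56 + 53 + 53 + 56 + 64)/11 = 64.0000
Numerator Σ_{t=1}^{9}(z_t−z̄)(z_{t+2}−z̄) = 226.0000
Denominator Σ(z_t−z̄)² = 1220.0000
r_2 = 226.0000 / 1220.0000 = 0.185

0.185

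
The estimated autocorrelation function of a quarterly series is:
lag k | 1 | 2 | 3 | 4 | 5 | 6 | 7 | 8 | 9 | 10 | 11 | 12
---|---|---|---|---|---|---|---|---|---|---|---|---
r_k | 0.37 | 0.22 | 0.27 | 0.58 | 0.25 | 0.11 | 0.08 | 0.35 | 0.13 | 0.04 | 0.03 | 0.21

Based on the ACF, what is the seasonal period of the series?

The largest autocorrelation is r_4 = 0.58; the remaining lags stay at or below 0.37. The elevated value at lag 1 (0.37), dropping to 0.22 at lag 2, reflects decaying short-term dependence rather than seasonality.
The dominant spike at lag 4 indicates a seasonal period of 4.

4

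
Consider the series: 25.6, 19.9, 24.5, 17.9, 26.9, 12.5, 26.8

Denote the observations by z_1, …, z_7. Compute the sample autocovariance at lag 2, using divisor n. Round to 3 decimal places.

Mean z̄ = (25.6 + 19.9 + 24.5 + 17.9 + 26.9 + 12.5 + 26.8)/7 = 22.0143
Σ_{t=1}^{5}(z_t−z̄)(z_{t+2}−z̄) = 92.2824
γ_2 = 92.2824 / 7 = 13.183

13.183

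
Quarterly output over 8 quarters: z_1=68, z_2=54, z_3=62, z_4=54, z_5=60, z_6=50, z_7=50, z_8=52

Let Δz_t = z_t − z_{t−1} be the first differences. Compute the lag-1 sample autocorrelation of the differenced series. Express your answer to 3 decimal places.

-0.698

First differences Δz: -14, 8, -8, 6, -10, 0, 2
Mean of differences = -2.2857
Numerator Σ(Δz_t−Δz̄)(Δz_{t+1}−Δz̄) = -298.3673
Denominator Σ(Δz_t−Δz̄)² = 427.4286
r_1(Δz) = -298.3673 / 427.4286 = -0.698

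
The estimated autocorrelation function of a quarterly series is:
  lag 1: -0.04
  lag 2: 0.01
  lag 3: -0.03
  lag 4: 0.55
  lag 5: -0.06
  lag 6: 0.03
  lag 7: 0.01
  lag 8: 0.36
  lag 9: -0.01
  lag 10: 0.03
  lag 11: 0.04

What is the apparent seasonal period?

4

The largest autocorrelation is r_4 = 0.55, with a weaker echo at lag 8 (0.36); the remaining lags stay at or below 0.04.
The dominant spike at lag 4 indicates a seasonal period of 4.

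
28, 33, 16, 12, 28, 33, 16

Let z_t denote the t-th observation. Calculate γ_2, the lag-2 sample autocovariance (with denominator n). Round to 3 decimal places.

-45.248

Mean z̄ = (28 + 33 + 16 + 12 + 28 + 33 + 16)/7 = 23.7143
Deviations: 4.2857, 9.2857, -7.7143, -11.7143, 4.2857, 9.2857, -7.7143
Σ_{t=1}^{5}(z_t−z̄)(z_{t+2}−z̄) = -316.7347
γ_2 = -316.7347 / 7 = -45.248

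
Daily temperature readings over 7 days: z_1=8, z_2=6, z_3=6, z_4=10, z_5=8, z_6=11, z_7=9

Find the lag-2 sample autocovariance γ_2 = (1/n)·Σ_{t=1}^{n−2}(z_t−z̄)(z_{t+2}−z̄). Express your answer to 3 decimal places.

Mean z̄ = (8 + 6 + 6 + 10 + 8 + 11 + 9)/7 = 8.2857
Deviations: -0.2857, -2.2857, -2.2857, 1.7143, -0.2857, 2.7143, 0.7143
Σ_{t=1}^{5}(z_t−z̄)(z_{t+2}−z̄) = 1.8367
γ_2 = 1.8367 / 7 = 0.262

0.262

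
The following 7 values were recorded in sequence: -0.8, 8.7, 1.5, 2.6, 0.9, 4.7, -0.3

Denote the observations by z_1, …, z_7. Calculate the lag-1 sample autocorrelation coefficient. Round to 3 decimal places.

Mean z̄ = (-0.8 + 8.7 + 1.5 + 2.6 + 0.9 + 4.7 − 0.3)/7 = 2.4714
Deviations from mean: -3.2714, 6.2286, -0.9714, 0.1286, -1.5714, 2.2286, -2.7714
Numerator Σ_{t=1}^{6}(z_t−z̄)(z_{t+1}−z̄) = -36.4322
Denominator Σ(z_t−z̄)² = 65.5743
r_1 = -36.4322 / 65.5743 = -0.556

-0.556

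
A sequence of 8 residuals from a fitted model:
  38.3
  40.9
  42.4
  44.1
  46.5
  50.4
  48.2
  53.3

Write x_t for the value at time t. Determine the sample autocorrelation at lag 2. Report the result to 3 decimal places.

0.336

Mean x̄ = (38.3 + 40.9 + 42.4 + 44.1 + 46.5 + 50.4 + 48.2 + 53.3)/8 = 45.5125
Σ(x_t−x̄)(x_{t+2}−x̄) = (22.4489) + (6.5152) + (-3.0736) + (-6.9036) + (2.6539) + (38.0614) = 59.7022
Denominator Σ(x_t−x̄)² = 177.7088
r_2 = 59.7022 / 177.7088 = 0.336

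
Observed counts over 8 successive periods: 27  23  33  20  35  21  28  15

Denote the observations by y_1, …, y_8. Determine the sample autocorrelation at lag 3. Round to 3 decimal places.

Mean ȳ = (27 + 23 + 33 + 20 + 35 + 21 + 28 + 15)/8 = 25.2500
Σ(y_t−ȳ)(y_{t+3}−ȳ) = (-9.1875) + (-21.9375) + (-32.9375) + (-14.4375) + (-99.9375) = -178.4375
Denominator Σ(y_t−ȳ)² = 321.5000
r_3 = -178.4375 / 321.5000 = -0.555

-0.555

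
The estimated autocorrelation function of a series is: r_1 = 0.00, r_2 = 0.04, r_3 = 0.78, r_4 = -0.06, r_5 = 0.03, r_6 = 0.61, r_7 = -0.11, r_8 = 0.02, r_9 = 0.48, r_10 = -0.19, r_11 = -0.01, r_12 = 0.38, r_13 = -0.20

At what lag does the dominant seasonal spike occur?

3

The largest autocorrelation is r_3 = 0.78, with weaker echoes at lags 6 (0.61), 9 (0.48) and 12 (0.38); the remaining lags stay at or below 0.04.
The dominant spike at lag 3 indicates a seasonal period of 3.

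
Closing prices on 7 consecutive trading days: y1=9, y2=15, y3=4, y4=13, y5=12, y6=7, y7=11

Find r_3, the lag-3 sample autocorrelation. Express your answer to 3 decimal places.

Mean ȳ = (9 + 15 + 4 + 13 + 12 + 7 + 11)/7 = 10.1429
Deviations from mean: -1.1429, 4.8571, -6.1429, 2.8571, 1.8571, -3.1429, 0.8571
Σ(y_t−ȳ)(y_{t+3}−ȳ) = (-3.2653) + (9.0204) + (19.3061) + (2.4490) = 27.5102
Denominator Σ(y_t−ȳ)² = 84.8571
r_3 = 27.5102 / 84.8571 = 0.324

0.324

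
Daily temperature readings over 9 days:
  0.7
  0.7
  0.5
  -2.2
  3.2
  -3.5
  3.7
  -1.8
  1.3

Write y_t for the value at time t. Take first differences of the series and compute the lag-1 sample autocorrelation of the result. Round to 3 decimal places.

First differences Δy: 0.0, -0.2, -2.7, 5.4, -6.7, 7.2, -5.5, 3.1
Mean of differences = 0.0750
Numerator Σ(Δy_t−Δȳ)(Δy_{t+1}−Δȳ) = -154.9281
Denominator Σ(Δy_t−Δȳ)² = 173.0350
r_1(Δy) = -154.9281 / 173.0350 = -0.895

-0.895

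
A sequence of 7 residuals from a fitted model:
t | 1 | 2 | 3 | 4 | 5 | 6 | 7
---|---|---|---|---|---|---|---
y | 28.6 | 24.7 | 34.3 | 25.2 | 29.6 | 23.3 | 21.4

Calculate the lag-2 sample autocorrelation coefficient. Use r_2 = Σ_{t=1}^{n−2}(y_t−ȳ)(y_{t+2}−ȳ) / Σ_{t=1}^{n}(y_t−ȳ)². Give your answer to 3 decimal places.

0.250

Mean ȳ = (28.6 + 24.7 + 34.3 + 25.2 + 29.6 + 23.3 + 21.4)/7 = 26.7286
Deviations from mean: 1.8714, -2.0286, 7.5714, -1.5286, 2.8714, -3.4286, -5.3286
Σ(y_t−ȳ)(y_{t+2}−ȳ) = (14.1694) + (3.1008) + (21.7408) + (5.2408) + (-15.3006) = 28.9512
Denominator Σ(y_t−ȳ)² = 115.6743
r_2 = 28.9512 / 115.6743 = 0.250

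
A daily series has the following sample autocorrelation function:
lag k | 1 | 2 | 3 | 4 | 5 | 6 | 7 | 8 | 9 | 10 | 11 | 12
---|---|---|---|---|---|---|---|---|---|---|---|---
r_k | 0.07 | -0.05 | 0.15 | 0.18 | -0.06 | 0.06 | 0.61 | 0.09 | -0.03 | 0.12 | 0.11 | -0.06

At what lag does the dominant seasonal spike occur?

The largest autocorrelation is r_7 = 0.61; the remaining lags stay at or below 0.18.
The dominant spike at lag 7 indicates a seasonal period of 7.

7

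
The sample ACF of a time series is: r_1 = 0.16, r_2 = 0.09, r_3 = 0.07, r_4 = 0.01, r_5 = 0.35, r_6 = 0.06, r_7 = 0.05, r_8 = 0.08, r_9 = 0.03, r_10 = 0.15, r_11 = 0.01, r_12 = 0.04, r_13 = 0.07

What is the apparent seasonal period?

The largest autocorrelation is r_5 = 0.35; the remaining lags stay at or below 0.16.
The dominant spike at lag 5 indicates a seasonal period of 5.

5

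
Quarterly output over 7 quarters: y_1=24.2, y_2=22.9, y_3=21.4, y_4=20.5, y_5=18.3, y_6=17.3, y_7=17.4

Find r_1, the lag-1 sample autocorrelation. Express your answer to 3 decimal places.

0.616

Mean ȳ = (24.2 + 22.9 + 21.4 + 20.5 + 18.3 + 17.3 + 17.4)/7 = 20.2857
Numerator Σ_{t=1}^{6}(y_t−ȳ)(y_{t+1}−ȳ) = 27.5041
Denominator Σ(y_t−ȳ)² = 44.6286
r_1 = 27.5041 / 44.6286 = 0.616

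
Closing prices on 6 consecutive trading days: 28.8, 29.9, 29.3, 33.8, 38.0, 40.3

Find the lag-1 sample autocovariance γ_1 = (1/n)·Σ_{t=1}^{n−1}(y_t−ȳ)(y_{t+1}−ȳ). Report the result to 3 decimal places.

Mean ȳ = (28.8 + 29.9 + 29.3 + 33.8 + 38.0 + 40.3)/6 = 33.3500
Deviations: -4.5500, -3.4500, -4.0500, 0.4500, 4.6500, 6.9500
Σ_{t=1}^{5}(y_t−ȳ)(y_{t+1}−ȳ) = 62.2575
γ_1 = 62.2575 / 6 = 10.376

10.376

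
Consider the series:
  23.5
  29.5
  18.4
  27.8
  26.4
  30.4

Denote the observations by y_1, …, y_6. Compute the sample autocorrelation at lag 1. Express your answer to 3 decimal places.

Mean ȳ = (23.5 + 29.5 + 18.4 + 27.8 + 26.4 + 30.4)/6 = 26.0000
Numerator Σ_{t=1}^{5}(y_t−ȳ)(y_{t+1}−ȳ) = -46.5500
Denominator Σ(y_t−ȳ)² = 99.0200
r_1 = -46.5500 / 99.0200 = -0.470

-0.470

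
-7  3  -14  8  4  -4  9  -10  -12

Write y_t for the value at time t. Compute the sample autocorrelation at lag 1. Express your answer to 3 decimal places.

-0.295

Mean ȳ = (-7 + 3 − 14 + 8 + 4 − 4 + 9 − 10 − 12)/9 = -2.5556
Numerator Σ_{t=1}^{8}(y_t−ȳ)(y_{t+1}−ȳ) = -181.7531
Denominator Σ(y_t−ȳ)² = 616.2222
r_1 = -181.7531 / 616.2222 = -0.295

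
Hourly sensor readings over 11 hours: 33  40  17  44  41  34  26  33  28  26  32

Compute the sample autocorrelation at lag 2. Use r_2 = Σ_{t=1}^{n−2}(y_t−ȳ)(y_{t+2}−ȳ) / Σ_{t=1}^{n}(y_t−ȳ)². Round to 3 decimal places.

Mean ȳ = (33 + 40 + 17 + 44 + 41 + 34 + 26 + 33 + 28 + 26 + 32)/11 = 32.1818
Numerator Σ_{t=1}^{9}(y_t−ȳ)(y_{t+2}−ȳ) = -63.8843
Denominator Σ(y_t−ȳ)² = 607.6364
r_2 = -63.8843 / 607.6364 = -0.105

-0.105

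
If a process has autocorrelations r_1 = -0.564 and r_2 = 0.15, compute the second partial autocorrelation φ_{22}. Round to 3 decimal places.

φ_{22} = (r_2 − r_1²) / (1 − r_1²)
r_1² = (-0.564)² = 0.318096
Numerator = 0.15 − 0.3181 = -0.1681; denominator = 1 − 0.3181 = 0.6819
φ_{22} = -0.1681 / 0.6819 = -0.247

-0.247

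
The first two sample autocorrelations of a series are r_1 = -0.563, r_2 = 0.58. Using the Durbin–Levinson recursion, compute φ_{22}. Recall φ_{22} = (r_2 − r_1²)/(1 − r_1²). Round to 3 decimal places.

φ_{22} = (r_2 − r_1²) / (1 − r_1²)
r_1² = (-0.563)² = 0.316969
Numerator = 0.58 − 0.3170 = 0.2630; denominator = 1 − 0.3170 = 0.6830
φ_{22} = 0.2630 / 0.6830 = 0.385

0.385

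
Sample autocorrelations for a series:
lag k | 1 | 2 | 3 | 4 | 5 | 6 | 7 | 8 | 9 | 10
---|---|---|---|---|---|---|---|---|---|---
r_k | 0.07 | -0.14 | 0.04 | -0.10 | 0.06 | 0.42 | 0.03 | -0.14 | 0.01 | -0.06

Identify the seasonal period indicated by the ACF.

6

The largest autocorrelation is r_6 = 0.42; the remaining lags stay at or below 0.07.
The dominant spike at lag 6 indicates a seasonal period of 6.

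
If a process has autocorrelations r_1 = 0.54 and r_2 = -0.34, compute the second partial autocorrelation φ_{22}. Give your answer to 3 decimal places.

-0.892

φ_{22} = (r_2 − r_1²) / (1 − r_1²)
r_1² = (0.54)² = 0.2916
Numerator = -0.34 − 0.2916 = -0.6316; denominator = 1 − 0.2916 = 0.7084
φ_{22} = -0.6316 / 0.7084 = -0.892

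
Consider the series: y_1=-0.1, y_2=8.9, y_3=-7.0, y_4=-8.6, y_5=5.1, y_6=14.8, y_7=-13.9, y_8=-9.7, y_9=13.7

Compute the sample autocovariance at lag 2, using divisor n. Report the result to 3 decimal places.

Mean ȳ = (-0.1 + 8.9 − 7.0 − 8.6 + 5.1 + 14.8 − 13.9 − 9.7 + 13.7)/9 = 0.3556
Σ_{t=1}^{7}(y_t−ȳ)(y_{t+2}−ȳ) = -640.5395
γ_2 = -640.5395 / 9 = -71.171

-71.171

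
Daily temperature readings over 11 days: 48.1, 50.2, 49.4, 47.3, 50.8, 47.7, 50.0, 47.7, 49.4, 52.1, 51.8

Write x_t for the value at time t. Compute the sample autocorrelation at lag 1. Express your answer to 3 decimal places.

Mean x̄ = (48.1 + 50.2 + 49.4 + 47.3 + 50.8 + 47.7 + 50.0 + 47.7 + 49.4 + 52.1 + 51.8)/11 = 49.5000
Numerator Σ_{t=1}^{10}(x_t−x̄)(x_{t+1}−x̄) = -1.9300
Denominator Σ(x_t−x̄)² = 27.7800
r_1 = -1.9300 / 27.7800 = -0.069

-0.069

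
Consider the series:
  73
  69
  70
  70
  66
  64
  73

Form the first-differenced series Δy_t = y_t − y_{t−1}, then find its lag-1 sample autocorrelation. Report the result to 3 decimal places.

First differences Δy: -4, 1, 0, -4, -2, 9
Mean of differences = 0.0000
Numerator Σ(Δy_t−Δȳ)(Δy_{t+1}−Δȳ) = -14.0000
Denominator Σ(Δy_t−Δȳ)² = 118.0000
r_1(Δy) = -14.0000 / 118.0000 = -0.119

-0.119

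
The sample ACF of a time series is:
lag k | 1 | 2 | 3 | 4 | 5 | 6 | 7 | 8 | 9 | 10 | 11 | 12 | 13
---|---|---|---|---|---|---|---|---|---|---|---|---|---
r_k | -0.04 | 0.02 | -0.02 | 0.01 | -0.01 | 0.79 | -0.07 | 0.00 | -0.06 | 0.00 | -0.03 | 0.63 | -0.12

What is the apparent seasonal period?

6

The largest autocorrelation is r_6 = 0.79, with a weaker echo at lag 12 (0.63); the remaining lags stay at or below 0.02.
The dominant spike at lag 6 indicates a seasonal period of 6.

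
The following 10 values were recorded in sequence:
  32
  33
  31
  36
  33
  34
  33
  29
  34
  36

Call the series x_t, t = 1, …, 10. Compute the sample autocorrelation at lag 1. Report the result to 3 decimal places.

Mean x̄ = (32 + 33 + 31 + 36 + 33 + 34 + 33 + 29 + 34 + 36)/10 = 33.1000
Numerator Σ_{t=1}^{9}(x_t−x̄)(x_{t+1}−x̄) = -6.9100
Denominator Σ(x_t−x̄)² = 40.9000
r_1 = -6.9100 / 40.9000 = -0.169

-0.169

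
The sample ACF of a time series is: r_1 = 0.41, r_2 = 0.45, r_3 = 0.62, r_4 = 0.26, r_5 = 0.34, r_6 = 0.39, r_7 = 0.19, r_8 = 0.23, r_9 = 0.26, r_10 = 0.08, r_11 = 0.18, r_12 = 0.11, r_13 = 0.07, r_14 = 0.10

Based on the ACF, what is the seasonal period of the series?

3

The largest autocorrelation is r_3 = 0.62; the remaining lags stay at or below 0.45.
The dominant spike at lag 3 indicates a seasonal period of 3.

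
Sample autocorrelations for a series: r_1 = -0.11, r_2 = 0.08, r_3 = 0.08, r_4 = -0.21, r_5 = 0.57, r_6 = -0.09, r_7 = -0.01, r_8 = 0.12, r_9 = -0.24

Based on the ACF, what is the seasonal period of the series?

The largest autocorrelation is r_5 = 0.57; the remaining lags stay at or below 0.12.
The dominant spike at lag 5 indicates a seasonal period of 5.

5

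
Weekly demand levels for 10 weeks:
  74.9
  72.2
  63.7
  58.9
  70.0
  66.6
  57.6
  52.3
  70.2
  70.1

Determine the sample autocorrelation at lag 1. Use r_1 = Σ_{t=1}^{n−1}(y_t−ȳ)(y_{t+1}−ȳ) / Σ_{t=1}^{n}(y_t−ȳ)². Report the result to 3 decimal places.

Mean ȳ = (74.9 + 72.2 + 63.7 + 58.9 + 70.0 + 66.6 + 57.6 + 52.3 + 70.2 + 70.1)/10 = 65.6500
Numerator Σ_{t=1}^{9}(y_t−ȳ)(y_{t+1}−ȳ) = 95.0725
Denominator Σ(y_t−ȳ)² = 481.1850
r_1 = 95.0725 / 481.1850 = 0.198

0.198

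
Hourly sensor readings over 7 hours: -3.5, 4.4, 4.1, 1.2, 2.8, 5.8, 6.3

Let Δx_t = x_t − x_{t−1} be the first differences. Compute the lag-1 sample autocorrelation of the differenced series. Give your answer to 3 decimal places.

-0.072

First differences Δx: 7.9, -0.3, -2.9, 1.6, 3.0, 0.5
Mean of differences = 1.6333
Numerator Σ(Δx_t−Δx̄)(Δx_{t+1}−Δx̄) = -4.7944
Denominator Σ(Δx_t−Δx̄)² = 66.7133
r_1(Δx) = -4.7944 / 66.7133 = -0.072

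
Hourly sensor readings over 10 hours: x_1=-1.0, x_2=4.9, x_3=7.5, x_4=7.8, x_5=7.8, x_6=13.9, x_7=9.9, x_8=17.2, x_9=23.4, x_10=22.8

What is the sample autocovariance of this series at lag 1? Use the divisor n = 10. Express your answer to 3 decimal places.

31.788

Mean x̄ = (-1.0 + 4.9 + 7.5 + 7.8 + 7.8 + 13.9 + 9.9 + 17.2 + 23.4 + 22.8)/10 = 11.4200
Σ_{t=1}^{9}(x_t−x̄)(x_{t+1}−x̄) = 317.8756
γ_1 = 317.8756 / 10 = 31.788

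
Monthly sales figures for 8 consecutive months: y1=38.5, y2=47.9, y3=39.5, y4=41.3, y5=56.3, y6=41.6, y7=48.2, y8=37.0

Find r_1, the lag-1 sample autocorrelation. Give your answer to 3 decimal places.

Mean ȳ = (38.5 + 47.9 + 39.5 + 41.3 + 56.3 + 41.6 + 48.2 + 37.0)/8 = 43.7875
Numerator Σ_{t=1}^{7}(y_t−ȳ)(y_{t+1}−ȳ) = -126.8102
Denominator Σ(y_t−ȳ)² = 296.3288
r_1 = -126.8102 / 296.3288 = -0.428

-0.428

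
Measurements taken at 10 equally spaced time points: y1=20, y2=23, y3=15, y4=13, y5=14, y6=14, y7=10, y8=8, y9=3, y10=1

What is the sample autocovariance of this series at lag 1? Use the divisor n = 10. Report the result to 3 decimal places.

26.859

Mean ȳ = (20 + 23 + 15 + 13 + 14 + 14 + 10 + 8 + 3 + 1)/10 = 12.1000
Σ_{t=1}^{9}(y_t−ȳ)(y_{t+1}−ȳ) = 268.5900
γ_1 = 268.5900 / 10 = 26.859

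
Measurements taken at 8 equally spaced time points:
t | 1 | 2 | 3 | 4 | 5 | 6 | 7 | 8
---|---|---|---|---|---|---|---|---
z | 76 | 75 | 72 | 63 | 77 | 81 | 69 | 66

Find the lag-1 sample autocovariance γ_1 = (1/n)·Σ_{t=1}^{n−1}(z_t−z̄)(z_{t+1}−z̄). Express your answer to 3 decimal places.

Mean z̄ = (76 + 75 + 72 + 63 + 77 + 81 + 69 + 66)/8 = 72.3750
Σ_{t=1}^{7}(z_t−z̄)(z_{t+1}−z̄) = 0.9844
γ_1 = 0.9844 / 8 = 0.123

0.123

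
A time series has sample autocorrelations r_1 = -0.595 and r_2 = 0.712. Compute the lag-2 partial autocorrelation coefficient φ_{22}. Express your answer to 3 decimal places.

0.554

φ_{22} = (r_2 − r_1²) / (1 − r_1²)
r_1² = (-0.595)² = 0.354025
Numerator = 0.712 − 0.3540 = 0.3580; denominator = 1 − 0.3540 = 0.6460
φ_{22} = 0.3580 / 0.6460 = 0.554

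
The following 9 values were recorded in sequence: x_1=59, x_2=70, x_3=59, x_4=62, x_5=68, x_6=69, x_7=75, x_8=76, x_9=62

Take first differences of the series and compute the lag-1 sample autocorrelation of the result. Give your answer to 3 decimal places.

-0.259

First differences Δx: 11, -11, 3, 6, 1, 6, 1, -14
Mean of differences = 0.3750
Numerator Σ(Δx_t−Δx̄)(Δx_{t+1}−Δx̄) = -134.3906
Denominator Σ(Δx_t−Δx̄)² = 519.8750
r_1(Δx) = -134.3906 / 519.8750 = -0.259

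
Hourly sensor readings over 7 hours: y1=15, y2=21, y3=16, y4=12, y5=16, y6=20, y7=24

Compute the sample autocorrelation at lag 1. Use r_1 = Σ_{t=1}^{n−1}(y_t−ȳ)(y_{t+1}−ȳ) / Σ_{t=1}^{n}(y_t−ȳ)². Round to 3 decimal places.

0.153

Mean ȳ = (15 + 21 + 16 + 12 + 16 + 20 + 24)/7 = 17.7143
Numerator Σ_{t=1}^{6}(y_t−ȳ)(y_{t+1}−ȳ) = 15.4898
Denominator Σ(y_t−ȳ)² = 101.4286
r_1 = 15.4898 / 101.4286 = 0.153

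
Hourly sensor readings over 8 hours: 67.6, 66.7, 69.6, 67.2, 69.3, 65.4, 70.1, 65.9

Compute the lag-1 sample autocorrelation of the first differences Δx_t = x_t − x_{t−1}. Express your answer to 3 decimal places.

-0.813

First differences Δx: -0.9, 2.9, -2.4, 2.1, -3.9, 4.7, -4.2
Mean of differences = -0.2429
Numerator Σ(Δx_t−Δx̄)(Δx_{t+1}−Δx̄) = -60.1033
Denominator Σ(Δx_t−Δx̄)² = 73.9171
r_1(Δx) = -60.1033 / 73.9171 = -0.813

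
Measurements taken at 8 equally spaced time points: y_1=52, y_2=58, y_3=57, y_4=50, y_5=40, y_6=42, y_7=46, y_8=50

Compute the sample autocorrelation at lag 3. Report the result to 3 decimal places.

-0.488

Mean ȳ = (52 + 58 + 57 + 50 + 40 + 42 + 46 + 50)/8 = 49.3750
Deviations from mean: 2.6250, 8.6250, 7.6250, 0.6250, -9.3750, -7.3750, -3.3750, 0.6250
Numerator Σ_{t=1}^{5}(y_t−ȳ)(y_{t+3}−ȳ) = -143.4219
Denominator Σ(y_t−ȳ)² = 293.8750
r_3 = -143.4219 / 293.8750 = -0.488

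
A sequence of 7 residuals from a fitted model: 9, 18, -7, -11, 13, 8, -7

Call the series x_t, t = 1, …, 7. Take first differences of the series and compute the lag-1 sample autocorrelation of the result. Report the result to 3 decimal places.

-0.199

First differences Δx: 9, -25, -4, 24, -5, -15
Mean of differences = -2.6667
Numerator Σ(Δx_t−Δx̄)(Δx_{t+1}−Δx̄) = -299.7778
Denominator Σ(Δx_t−Δx̄)² = 1505.3333
r_1(Δx) = -299.7778 / 1505.3333 = -0.199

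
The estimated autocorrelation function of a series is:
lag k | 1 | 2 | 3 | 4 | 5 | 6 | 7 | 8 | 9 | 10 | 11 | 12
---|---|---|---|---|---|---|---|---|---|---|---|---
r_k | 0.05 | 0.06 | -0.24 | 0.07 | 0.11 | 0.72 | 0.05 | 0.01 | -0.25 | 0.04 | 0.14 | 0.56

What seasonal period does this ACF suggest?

The largest autocorrelation is r_6 = 0.72, with a weaker echo at lag 12 (0.56); the remaining lags stay at or below 0.14.
The dominant spike at lag 6 indicates a seasonal period of 6.

6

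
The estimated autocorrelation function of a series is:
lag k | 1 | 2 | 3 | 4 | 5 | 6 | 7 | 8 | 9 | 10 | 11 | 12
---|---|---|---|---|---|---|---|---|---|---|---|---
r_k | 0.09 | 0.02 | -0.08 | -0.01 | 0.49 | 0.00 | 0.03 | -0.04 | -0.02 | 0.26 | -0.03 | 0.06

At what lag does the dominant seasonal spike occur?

5

The largest autocorrelation is r_5 = 0.49, with a weaker echo at lag 10 (0.26); the remaining lags stay at or below 0.09.
The dominant spike at lag 5 indicates a seasonal period of 5.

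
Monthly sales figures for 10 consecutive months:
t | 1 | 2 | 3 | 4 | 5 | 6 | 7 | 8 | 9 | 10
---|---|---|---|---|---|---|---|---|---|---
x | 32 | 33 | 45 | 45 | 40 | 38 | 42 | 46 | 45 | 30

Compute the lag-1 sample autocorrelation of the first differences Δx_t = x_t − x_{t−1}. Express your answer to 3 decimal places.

0.101

First differences Δx: 1, 12, 0, -5, -2, 4, 4, -1, -15
Mean of differences = -0.2222
Numerator Σ(Δx_t−Δx̄)(Δx_{t+1}−Δx̄) = 43.6173
Denominator Σ(Δx_t−Δx̄)² = 431.5556
r_1(Δx) = 43.6173 / 431.5556 = 0.101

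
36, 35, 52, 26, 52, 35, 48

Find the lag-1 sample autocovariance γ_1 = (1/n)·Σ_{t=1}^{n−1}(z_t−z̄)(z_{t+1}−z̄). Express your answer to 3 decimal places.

-68.047

Mean z̄ = (36 + 35 + 52 + 26 + 52 + 35 + 48)/7 = 40.5714
Deviations: -4.5714, -5.5714, 11.4286, -14.5714, 11.4286, -5.5714, 7.4286
Σ_{t=1}^{6}(z_t−z̄)(z_{t+1}−z̄) = -476.3265
γ_1 = -476.3265 / 7 = -68.047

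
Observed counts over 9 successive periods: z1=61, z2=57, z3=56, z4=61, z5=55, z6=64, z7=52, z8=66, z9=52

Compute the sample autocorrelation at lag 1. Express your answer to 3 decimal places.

Mean z̄ = (61 + 57 + 56 + 61 + 55 + 64 + 52 + 66 + 52)/9 = 58.2222
Numerator Σ_{t=1}^{8}(z_t−z̄)(z_{t+1}−z̄) = -167.1605
Denominator Σ(z_t−z̄)² = 203.5556
r_1 = -167.1605 / 203.5556 = -0.821

-0.821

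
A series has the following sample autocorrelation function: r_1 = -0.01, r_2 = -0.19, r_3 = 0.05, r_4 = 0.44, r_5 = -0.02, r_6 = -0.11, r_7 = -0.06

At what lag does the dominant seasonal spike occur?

The largest autocorrelation is r_4 = 0.44; the remaining lags stay at or below 0.05.
The dominant spike at lag 4 indicates a seasonal period of 4.

4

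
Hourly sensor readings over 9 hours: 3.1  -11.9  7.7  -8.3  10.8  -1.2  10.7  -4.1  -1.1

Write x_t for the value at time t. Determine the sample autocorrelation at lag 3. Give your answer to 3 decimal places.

Mean x̄ = (3.1 − 11.9 + 7.7 − 8.3 + 10.8 − 1.2 + 10.7 − 4.1 − 1.1)/9 = 0.6333
Σ(x_t−x̄)(x_{t+3}−x̄) = (-22.0356) + (-127.4222) + (-12.9556) + (-89.9289) + (-48.1222) + (3.1778) = -297.2867
Denominator Σ(x_t−x̄)² = 526.3800
r_3 = -297.2867 / 526.3800 = -0.565

-0.565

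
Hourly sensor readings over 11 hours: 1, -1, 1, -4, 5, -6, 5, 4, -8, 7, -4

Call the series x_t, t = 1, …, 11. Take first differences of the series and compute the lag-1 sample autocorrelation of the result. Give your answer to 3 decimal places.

First differences Δx: -2, 2, -5, 9, -11, 11, -1, -12, 15, -11
Mean of differences = -0.5000
Numerator Σ(Δx_t−Δx̄)(Δx_{t+1}−Δx̄) = -619.2500
Denominator Σ(Δx_t−Δx̄)² = 844.5000
r_1(Δx) = -619.2500 / 844.5000 = -0.733

-0.733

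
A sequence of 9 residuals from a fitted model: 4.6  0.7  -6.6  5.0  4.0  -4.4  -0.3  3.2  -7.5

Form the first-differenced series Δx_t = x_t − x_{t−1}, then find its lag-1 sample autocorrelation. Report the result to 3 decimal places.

First differences Δx: -3.9, -7.3, 11.6, -1.0, -8.4, 4.1, 3.5, -10.7
Mean of differences = -1.5125
Numerator Σ(Δx_t−Δx̄)(Δx_{t+1}−Δx̄) = -115.4564
Denominator Σ(Δx_t−Δx̄)² = 399.8688
r_1(Δx) = -115.4564 / 399.8688 = -0.289

-0.289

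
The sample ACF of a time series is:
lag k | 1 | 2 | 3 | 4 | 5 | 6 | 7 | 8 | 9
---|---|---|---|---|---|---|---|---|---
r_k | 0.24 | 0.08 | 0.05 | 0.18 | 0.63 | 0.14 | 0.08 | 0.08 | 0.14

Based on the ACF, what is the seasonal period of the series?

5

The largest autocorrelation is r_5 = 0.63; the remaining lags stay at or below 0.24. The elevated value at lag 1 (0.24), dropping to 0.08 at lag 2, reflects decaying short-term dependence rather than seasonality.
The dominant spike at lag 5 indicates a seasonal period of 5.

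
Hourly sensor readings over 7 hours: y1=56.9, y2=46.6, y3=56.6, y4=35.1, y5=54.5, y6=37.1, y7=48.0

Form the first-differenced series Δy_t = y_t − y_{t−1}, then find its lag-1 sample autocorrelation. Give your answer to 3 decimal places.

First differences Δy: -10.3, 10.0, -21.5, 19.4, -17.4, 10.9
Mean of differences = -1.4833
Numerator Σ(Δy_t−Δȳ)(Δy_{t+1}−Δȳ) = -1278.6119
Denominator Σ(Δy_t−Δȳ)² = 1453.0683
r_1(Δy) = -1278.6119 / 1453.0683 = -0.880

-0.880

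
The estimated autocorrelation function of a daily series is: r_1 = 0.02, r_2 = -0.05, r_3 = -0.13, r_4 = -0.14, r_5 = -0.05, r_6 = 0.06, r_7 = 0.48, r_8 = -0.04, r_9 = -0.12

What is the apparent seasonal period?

7

The largest autocorrelation is r_7 = 0.48; the remaining lags stay at or below 0.06.
The dominant spike at lag 7 indicates a seasonal period of 7.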